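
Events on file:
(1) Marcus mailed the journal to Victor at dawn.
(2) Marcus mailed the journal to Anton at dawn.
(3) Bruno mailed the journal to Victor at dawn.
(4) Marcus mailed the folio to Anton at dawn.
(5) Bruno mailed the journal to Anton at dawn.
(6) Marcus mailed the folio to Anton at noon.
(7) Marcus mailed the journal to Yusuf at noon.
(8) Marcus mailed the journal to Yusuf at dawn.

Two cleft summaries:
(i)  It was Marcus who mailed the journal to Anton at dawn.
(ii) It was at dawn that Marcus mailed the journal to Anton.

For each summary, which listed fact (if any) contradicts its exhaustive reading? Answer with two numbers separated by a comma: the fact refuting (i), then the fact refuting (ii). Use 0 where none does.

5, 0

Summary (i) focuses "Marcus" (the agent); background same thing, recipient, setting (the journal / Anton / at dawn). Fact (5) matches that background with agent = Bruno — refutes (i).
Summary (ii) focuses "at dawn" (the setting); background same agent, thing, recipient (Marcus / the journal / Anton). No fact matches that background with a different setting, so 0.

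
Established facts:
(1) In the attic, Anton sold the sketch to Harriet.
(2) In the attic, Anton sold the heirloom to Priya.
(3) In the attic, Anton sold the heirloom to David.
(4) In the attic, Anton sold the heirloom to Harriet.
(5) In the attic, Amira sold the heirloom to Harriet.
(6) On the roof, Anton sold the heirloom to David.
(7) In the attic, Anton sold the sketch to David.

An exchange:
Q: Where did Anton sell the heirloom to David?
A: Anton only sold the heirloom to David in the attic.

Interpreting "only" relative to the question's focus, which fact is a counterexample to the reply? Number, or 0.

Answering "Where did ...?" puts focus on the setting — here, "in the attic".
So "only" ranges over settings; the rest (agent = Anton, thing = the heirloom, recipient = David) is presupposed.
Fact (6) keeps agent = Anton, thing = the heirloom, recipient = David but has setting = on the roof; that refutes the reply.
(Fact (7) would refute a reading with focus on the thing — but that is not what the question asks.)

6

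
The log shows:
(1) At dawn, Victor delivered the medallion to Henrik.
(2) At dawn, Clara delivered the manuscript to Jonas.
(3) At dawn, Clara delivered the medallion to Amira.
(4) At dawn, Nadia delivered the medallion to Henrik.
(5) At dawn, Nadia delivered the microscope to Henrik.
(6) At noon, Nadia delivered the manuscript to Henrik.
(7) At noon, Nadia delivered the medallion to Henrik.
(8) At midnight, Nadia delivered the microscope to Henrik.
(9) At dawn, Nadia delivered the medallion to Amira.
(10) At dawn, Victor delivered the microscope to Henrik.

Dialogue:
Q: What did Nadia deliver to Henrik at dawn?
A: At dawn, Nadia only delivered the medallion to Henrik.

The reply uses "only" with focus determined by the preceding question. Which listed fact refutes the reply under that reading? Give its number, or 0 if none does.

Answering "What did ...?" puts focus on the thing — here, "the medallion".
So "only" ranges over things; the rest (same agent, recipient, setting (Nadia / Henrik / at dawn)) is presupposed.
Fact (5) keeps same agent, recipient, setting (Nadia / Henrik / at dawn) but has thing = the microscope; that refutes the reply.
(Fact (7) would refute a reading with focus on the setting — but that is not what the question asks.)

5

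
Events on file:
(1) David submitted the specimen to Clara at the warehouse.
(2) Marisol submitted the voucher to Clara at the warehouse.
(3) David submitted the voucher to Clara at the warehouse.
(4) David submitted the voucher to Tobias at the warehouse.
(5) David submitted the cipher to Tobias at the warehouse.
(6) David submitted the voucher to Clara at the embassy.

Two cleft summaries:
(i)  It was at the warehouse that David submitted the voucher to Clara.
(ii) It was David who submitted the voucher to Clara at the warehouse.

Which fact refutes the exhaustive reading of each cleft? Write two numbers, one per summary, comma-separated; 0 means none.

6, 2

(i): focus "at the warehouse". Looking for David as agent and the voucher as thing and Clara as recipient with some other setting — fact (6) has at the embassy there. Refuted.
(ii): focus "David". Looking for the voucher as thing and Clara as recipient and at the warehouse as setting with some other agent — fact (2) has Marisol there. Refuted.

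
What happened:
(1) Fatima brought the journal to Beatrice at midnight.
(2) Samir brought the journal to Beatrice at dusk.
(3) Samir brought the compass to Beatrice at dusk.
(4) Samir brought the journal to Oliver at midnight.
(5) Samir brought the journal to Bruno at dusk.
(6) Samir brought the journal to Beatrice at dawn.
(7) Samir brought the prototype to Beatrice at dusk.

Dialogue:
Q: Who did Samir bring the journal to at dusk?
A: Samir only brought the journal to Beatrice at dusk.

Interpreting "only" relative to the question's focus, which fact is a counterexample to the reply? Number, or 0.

5

The question "Who did ... to ...?" targets the recipient, so in the reply the focus falls on "Beatrice".
So "only" ranges over recipients; the rest (agent = Samir, thing = the journal, setting = at dusk) is presupposed.
Fact (5) keeps agent = Samir, thing = the journal, setting = at dusk but has recipient = Bruno; that refutes the reply.
(Fact (6) would refute a reading with focus on the setting — but that is not what the question asks.)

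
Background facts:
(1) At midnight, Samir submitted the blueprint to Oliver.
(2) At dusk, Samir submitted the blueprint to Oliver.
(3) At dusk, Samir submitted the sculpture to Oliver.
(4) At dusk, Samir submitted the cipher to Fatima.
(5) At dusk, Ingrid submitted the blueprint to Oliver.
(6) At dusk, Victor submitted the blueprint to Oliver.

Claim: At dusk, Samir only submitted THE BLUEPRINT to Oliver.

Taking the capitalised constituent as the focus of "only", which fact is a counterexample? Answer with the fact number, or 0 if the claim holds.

3

Focus (in capitals) is "the blueprint" — the thing. "Only" excludes alternative things while holding fixed same agent, recipient, setting (Samir / Oliver / at dusk).
Fact (3) matches on same agent, recipient, setting (Samir / Oliver / at dusk), but has thing = the sculpture instead. That refutes the claim.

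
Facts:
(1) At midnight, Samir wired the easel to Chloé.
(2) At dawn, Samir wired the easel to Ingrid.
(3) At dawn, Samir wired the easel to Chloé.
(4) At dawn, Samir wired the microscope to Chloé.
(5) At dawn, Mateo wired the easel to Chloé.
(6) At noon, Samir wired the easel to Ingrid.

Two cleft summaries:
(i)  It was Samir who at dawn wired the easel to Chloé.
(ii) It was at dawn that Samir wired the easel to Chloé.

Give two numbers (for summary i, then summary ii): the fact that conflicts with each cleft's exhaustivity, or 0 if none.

5, 1

Summary (i) focuses "Samir" (the agent); background the easel as thing and Chloé as recipient and at dawn as setting. Fact (5) matches that background with agent = Mateo — refutes (i).
Summary (ii) focuses "at dawn" (the setting); background Samir as agent and the easel as thing and Chloé as recipient. Fact (1) matches that background with setting = at midnight — refutes (ii).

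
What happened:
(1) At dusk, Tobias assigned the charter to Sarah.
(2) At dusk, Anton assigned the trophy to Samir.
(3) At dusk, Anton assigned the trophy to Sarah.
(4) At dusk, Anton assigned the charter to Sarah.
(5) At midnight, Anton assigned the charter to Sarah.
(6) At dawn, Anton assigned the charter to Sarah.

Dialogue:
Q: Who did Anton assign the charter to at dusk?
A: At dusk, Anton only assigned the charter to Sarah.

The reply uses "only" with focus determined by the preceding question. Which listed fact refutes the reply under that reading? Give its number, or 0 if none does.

0

Answering "Who did ... to ...?" puts focus on the recipient — here, "Sarah".
So "only" ranges over recipients; the rest (agent = Anton, thing = the charter, setting = at dusk) is presupposed.
No fact keeps agent = Anton, thing = the charter, setting = at dusk while changing the recipient; every other fact differs on something backgrounded. The reply stands.
(Fact (5) would refute a reading with focus on the setting — but that is not what the question asks.)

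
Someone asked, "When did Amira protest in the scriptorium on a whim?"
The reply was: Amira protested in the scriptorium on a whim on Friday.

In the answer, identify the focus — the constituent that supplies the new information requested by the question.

The wh-word "when" asks about the time.
In the answer, "Amira", "in the scriptorium" and "on a whim" are given — repeated from the question.
The constituent filling the time gap is "on Friday"; that is the focus and would carry nuclear stress.

on Friday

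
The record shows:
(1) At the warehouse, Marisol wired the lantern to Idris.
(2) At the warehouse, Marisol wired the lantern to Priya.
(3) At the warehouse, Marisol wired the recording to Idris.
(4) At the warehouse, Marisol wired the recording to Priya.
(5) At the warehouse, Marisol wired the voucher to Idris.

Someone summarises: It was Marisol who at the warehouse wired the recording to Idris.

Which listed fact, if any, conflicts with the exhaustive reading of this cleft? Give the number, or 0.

0

Focus of the cleft: "Marisol" (the agent). Presupposed background: same thing, recipient, setting (the recording / Idris / at the warehouse).
The exhaustive reading says no other agent fits that background.
No listed fact matches the background with a different agent. Exhaustivity holds.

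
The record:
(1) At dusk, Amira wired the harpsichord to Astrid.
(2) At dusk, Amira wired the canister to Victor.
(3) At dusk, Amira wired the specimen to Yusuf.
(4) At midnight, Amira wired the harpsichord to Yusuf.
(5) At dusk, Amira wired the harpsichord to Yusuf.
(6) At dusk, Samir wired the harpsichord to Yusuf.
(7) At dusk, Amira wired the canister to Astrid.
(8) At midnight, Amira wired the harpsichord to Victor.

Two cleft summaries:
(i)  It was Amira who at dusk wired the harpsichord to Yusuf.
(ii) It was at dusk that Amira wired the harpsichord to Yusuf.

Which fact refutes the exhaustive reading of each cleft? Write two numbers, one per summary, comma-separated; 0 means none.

Summary (i) focuses "Amira" (the agent); background thing = the harpsichord, recipient = Yusuf, setting = at dusk. Fact (6) matches that background with agent = Samir — refutes (i).
Summary (ii) focuses "at dusk" (the setting); background agent = Amira, thing = the harpsichord, recipient = Yusuf. Fact (4) matches that background with setting = at midnight — refutes (ii).

6, 4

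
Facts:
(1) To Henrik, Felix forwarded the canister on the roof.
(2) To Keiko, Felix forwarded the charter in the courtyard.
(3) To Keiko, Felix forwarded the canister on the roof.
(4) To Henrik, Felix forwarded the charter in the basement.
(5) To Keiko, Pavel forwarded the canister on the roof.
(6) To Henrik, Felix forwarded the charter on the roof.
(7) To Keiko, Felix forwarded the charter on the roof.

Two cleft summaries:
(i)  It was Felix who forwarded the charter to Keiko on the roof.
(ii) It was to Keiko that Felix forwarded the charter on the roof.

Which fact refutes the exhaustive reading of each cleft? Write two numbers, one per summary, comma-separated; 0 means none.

(i): focus "Felix". No fact shares same thing, recipient, setting (the charter / Keiko / on the roof) with a different agent. 0.
(ii): focus "Keiko". Looking for same agent, thing, setting (Felix / the charter / on the roof) with some other recipient — fact (6) has Henrik there. Refuted.

0, 6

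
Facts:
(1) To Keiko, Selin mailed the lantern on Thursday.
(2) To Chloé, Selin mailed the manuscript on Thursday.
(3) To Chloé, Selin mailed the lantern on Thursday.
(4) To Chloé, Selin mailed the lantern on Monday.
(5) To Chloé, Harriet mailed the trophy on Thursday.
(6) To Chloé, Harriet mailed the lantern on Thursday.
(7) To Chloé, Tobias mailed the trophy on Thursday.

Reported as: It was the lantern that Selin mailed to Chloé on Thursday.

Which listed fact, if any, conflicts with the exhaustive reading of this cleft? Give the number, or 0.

2

The cleft puts "the lantern" in focus and presupposes the open proposition with agent = Selin, recipient = Chloé, setting = on Thursday.
Exhaustivity: the lantern is the only thing satisfying that background.
Fact (2) shares the background but with thing = the manuscript; exhaustivity is violated.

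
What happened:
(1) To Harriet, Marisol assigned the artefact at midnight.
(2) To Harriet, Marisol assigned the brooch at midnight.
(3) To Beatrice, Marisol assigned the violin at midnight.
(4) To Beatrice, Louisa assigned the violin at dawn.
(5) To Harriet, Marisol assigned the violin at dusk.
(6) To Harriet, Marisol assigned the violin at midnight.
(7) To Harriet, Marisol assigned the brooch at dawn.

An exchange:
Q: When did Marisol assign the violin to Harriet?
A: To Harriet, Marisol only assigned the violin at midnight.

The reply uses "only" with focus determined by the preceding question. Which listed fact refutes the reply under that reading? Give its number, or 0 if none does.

Answering "When did ...?" puts focus on the setting — here, "at midnight".
So "only" ranges over settings; the rest (agent = Marisol, thing = the violin, recipient = Harriet) is presupposed.
Fact (5) shares the background with a different setting (at dusk) — counterexample.
(Fact (3) would refute a reading with focus on the recipient — but that is not what the question asks.)

5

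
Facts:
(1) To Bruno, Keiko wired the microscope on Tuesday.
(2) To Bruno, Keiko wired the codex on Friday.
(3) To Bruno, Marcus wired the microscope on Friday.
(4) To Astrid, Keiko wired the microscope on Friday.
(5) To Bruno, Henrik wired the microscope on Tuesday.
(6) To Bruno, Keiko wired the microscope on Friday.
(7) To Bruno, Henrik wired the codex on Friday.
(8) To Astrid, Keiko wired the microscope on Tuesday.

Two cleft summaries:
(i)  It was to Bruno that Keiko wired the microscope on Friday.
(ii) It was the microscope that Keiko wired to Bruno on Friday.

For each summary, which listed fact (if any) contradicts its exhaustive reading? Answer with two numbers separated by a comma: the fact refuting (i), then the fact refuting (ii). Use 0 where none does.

4, 2

Summary (i) focuses "Bruno" (the recipient); background Keiko as agent and the microscope as thing and on Friday as setting. Fact (4) matches that background with recipient = Astrid — refutes (i).
Summary (ii) focuses "the microscope" (the thing); background Keiko as agent and Bruno as recipient and on Friday as setting. Fact (2) matches that background with thing = the codex — refutes (ii).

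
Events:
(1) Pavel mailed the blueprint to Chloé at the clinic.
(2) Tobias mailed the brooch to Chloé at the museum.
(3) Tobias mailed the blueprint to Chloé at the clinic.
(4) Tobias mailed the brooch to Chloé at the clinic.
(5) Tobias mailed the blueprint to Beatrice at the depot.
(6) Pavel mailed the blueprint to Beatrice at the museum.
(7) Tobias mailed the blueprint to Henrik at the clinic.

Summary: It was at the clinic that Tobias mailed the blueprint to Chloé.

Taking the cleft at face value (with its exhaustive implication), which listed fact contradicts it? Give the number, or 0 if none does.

0

The cleft puts "at the clinic" in focus and presupposes the open proposition with agent = Tobias, thing = the blueprint, recipient = Chloé.
The exhaustive reading says no other setting fits that background.
No listed fact matches the background with a different setting. Exhaustivity holds.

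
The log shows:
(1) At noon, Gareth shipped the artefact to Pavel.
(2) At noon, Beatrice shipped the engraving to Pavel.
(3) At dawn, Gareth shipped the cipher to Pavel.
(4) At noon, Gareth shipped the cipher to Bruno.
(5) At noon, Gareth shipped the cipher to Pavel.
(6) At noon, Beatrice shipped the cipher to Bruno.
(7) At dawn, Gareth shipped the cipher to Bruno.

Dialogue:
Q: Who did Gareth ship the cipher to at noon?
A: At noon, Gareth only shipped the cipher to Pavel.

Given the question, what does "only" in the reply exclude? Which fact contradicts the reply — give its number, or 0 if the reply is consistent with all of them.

4

Answering "Who did ... to ...?" puts focus on the recipient — here, "Pavel".
So "only" ranges over recipients; the rest (agent = Gareth, thing = the cipher, setting = at noon) is presupposed.
Fact (4) keeps agent = Gareth, thing = the cipher, setting = at noon but has recipient = Bruno; that refutes the reply.
(Fact (1) would refute a reading with focus on the thing — but that is not what the question asks.)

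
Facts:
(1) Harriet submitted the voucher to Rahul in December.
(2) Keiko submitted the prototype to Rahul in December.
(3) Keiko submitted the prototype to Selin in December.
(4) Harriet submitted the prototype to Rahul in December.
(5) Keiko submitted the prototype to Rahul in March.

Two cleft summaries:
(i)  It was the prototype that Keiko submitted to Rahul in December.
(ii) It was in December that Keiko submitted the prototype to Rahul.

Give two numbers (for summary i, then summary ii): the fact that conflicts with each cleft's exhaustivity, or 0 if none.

0, 5

(i): focus "the prototype". No fact shares same agent, recipient, setting (Keiko / Rahul / in December) with a different thing. 0.
(ii): focus "in December". Looking for same agent, thing, recipient (Keiko / the prototype / Rahul) with some other setting — fact (5) has in March there. Refuted.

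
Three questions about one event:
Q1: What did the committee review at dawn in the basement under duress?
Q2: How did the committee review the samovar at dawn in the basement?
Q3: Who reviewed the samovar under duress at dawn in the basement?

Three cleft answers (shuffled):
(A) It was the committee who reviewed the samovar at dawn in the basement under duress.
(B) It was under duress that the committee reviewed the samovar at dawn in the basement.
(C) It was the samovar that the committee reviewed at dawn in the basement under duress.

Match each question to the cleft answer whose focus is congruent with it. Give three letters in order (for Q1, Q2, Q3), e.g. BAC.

CBA

Q1 asks about the direct object; cleft (C) focuses "the samovar", which is the direct object — so Q1 → C.
Q2 asks about the manner; cleft (B) focuses "under duress", which is the manner — so Q2 → B.
Q3 asks about the subject (agent); cleft (A) focuses "the committee", which is the subject (agent) — so Q3 → A.
Mapping: Q1→C, Q2→B, Q3→A.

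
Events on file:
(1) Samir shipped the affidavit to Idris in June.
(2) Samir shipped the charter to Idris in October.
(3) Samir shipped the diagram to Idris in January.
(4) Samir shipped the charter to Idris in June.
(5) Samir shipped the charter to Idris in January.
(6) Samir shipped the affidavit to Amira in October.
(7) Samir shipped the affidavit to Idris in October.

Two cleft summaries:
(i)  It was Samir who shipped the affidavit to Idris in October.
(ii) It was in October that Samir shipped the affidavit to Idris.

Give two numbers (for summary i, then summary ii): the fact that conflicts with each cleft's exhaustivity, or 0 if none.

0, 1

(i): focus "Samir". No fact shares thing = the affidavit, recipient = Idris, setting = in October with a different agent. 0.
(ii): focus "in October". Looking for agent = Samir, thing = the affidavit, recipient = Idris with some other setting — fact (1) has in June there. Refuted.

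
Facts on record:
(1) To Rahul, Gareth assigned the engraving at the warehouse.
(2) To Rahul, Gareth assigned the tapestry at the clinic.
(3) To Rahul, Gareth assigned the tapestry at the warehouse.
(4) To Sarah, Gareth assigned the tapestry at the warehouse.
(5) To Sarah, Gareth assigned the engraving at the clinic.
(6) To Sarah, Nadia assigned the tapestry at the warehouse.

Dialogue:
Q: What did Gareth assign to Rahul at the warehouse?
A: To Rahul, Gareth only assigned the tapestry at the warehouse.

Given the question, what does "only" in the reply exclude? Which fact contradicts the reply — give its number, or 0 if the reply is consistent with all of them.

1

The question "What did ...?" targets the thing, so in the reply the focus falls on "the tapestry".
So "only" ranges over things; the rest (same agent, recipient, setting (Gareth / Rahul / at the warehouse)) is presupposed.
Fact (1) shares the background with a different thing (the engraving) — counterexample.
(Fact (4) would refute a reading with focus on the recipient — but that is not what the question asks.)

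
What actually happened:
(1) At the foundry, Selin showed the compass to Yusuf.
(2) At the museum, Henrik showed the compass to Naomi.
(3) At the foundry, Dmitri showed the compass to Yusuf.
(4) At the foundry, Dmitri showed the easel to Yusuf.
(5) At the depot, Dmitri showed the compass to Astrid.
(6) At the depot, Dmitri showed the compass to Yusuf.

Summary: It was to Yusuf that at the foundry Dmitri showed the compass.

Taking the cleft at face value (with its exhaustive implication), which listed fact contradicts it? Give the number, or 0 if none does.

The cleft puts "Yusuf" in focus and presupposes the open proposition with agent = Dmitri, thing = the compass, setting = at the foundry.
Exhaustivity: Yusuf is the only recipient satisfying that background.
Every other fact differs from the presupposition on some backgrounded slot, so none challenges the exhaustivity.

0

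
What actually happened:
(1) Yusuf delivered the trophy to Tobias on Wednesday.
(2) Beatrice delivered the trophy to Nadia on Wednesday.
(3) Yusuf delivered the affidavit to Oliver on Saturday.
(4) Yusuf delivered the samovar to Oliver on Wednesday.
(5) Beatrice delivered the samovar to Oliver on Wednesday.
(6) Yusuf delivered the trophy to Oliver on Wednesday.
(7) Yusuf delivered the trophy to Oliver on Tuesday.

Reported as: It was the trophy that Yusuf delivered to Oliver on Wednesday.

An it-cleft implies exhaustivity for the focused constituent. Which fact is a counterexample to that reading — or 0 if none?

4

The cleft puts "the trophy" in focus and presupposes the open proposition with Yusuf as agent and Oliver as recipient and on Wednesday as setting.
The exhaustive reading says no other thing fits that background.
Fact (4) shares the background but with thing = the samovar; exhaustivity is violated.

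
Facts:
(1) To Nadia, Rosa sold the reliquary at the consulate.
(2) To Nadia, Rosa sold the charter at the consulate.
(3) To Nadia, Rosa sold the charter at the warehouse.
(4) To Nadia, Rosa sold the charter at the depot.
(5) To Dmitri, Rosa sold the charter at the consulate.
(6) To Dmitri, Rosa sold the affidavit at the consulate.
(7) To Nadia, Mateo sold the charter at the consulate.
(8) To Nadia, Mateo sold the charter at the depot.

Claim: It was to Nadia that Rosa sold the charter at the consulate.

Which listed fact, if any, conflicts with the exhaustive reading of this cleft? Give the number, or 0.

The cleft puts "Nadia" in focus and presupposes the open proposition with same agent, thing, setting (Rosa / the charter / at the consulate).
Exhaustivity: Nadia is the only recipient satisfying that background.
But fact (5) also has same agent, thing, setting (Rosa / the charter / at the consulate), with recipient = Dmitri — so the exhaustive reading fails.

5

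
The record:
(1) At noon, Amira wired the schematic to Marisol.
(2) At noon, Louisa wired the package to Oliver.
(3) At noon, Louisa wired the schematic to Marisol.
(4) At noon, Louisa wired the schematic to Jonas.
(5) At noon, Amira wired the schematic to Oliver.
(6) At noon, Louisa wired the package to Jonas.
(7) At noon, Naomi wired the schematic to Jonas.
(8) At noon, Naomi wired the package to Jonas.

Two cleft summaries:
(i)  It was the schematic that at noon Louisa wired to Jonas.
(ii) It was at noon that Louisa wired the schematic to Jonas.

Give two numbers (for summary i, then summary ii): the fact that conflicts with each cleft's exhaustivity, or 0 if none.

6, 0

Summary (i) focuses "the schematic" (the thing); background same agent, recipient, setting (Louisa / Jonas / at noon). Fact (6) matches that background with thing = the package — refutes (i).
Summary (ii) focuses "at noon" (the setting); background same agent, thing, recipient (Louisa / the schematic / Jonas). No fact matches that background with a different setting, so 0.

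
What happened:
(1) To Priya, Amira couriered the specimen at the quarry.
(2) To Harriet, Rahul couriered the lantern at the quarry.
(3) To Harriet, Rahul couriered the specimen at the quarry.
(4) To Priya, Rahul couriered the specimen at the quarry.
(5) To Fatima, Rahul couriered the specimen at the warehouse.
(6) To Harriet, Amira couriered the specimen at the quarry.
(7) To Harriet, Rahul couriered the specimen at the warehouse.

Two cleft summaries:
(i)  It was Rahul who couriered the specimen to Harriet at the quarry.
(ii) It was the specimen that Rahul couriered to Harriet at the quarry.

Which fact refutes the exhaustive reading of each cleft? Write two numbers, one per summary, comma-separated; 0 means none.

(i): focus "Rahul". Looking for same thing, recipient, setting (the specimen / Harriet / at the quarry) with some other agent — fact (6) has Amira there. Refuted.
(ii): focus "the specimen". Looking for same agent, recipient, setting (Rahul / Harriet / at the quarry) with some other thing — fact (2) has the lantern there. Refuted.

6, 2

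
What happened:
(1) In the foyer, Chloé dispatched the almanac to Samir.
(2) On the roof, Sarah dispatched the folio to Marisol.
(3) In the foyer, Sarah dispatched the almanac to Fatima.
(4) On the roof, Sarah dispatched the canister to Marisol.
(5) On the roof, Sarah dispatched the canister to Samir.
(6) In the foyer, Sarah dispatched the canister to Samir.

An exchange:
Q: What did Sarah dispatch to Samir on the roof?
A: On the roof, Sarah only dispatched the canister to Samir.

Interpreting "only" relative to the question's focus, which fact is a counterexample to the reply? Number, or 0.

Answering "What did ...?" puts focus on the thing — here, "the canister".
"Only" then excludes alternative things while the background — Sarah as agent and Samir as recipient and on the roof as setting — is held fixed.
No fact keeps Sarah as agent and Samir as recipient and on the roof as setting while changing the thing; every other fact differs on something backgrounded. The reply stands.
(Fact (4) would refute a reading with focus on the recipient — but that is not what the question asks.)

0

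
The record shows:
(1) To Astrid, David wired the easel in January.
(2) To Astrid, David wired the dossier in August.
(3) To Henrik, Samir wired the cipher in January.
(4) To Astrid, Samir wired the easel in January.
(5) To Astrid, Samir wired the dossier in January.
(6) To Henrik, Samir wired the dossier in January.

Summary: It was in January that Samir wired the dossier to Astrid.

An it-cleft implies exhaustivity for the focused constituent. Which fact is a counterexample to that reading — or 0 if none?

0

The cleft puts "in January" in focus and presupposes the open proposition with Samir as agent and the dossier as thing and Astrid as recipient.
The exhaustive reading says no other setting fits that background.
No listed fact matches the background with a different setting. Exhaustivity holds.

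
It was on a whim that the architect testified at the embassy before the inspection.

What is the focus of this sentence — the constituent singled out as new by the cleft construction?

In an it-cleft "It was X that/who ...", the clefted constituent X is the focus; the that/who-clause expresses the presupposed open proposition.
Here the focus is "on a whim". The backgrounded (presupposed) material includes "the architect", "at the embassy" and "before the inspection".

on a whim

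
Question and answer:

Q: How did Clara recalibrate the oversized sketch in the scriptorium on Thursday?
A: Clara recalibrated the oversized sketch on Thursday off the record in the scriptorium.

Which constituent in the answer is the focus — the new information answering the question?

The wh-word "how" asks about the manner.
In the answer, "Clara", "the oversized sketch", "in the scriptorium" and "on Thursday" are given — repeated from the question.
The constituent filling the manner gap is "off the record"; that is the focus and would carry nuclear stress.

off the record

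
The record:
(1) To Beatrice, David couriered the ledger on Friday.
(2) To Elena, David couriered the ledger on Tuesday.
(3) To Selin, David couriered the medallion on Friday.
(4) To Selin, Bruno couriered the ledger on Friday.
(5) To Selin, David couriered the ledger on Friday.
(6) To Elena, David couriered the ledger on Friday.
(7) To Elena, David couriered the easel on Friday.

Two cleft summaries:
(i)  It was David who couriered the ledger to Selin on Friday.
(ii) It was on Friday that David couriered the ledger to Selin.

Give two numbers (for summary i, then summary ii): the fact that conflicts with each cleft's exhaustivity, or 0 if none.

4, 0

Summary (i) focuses "David" (the agent); background same thing, recipient, setting (the ledger / Selin / on Friday). Fact (4) matches that background with agent = Bruno — refutes (i).
Summary (ii) focuses "on Friday" (the setting); background same agent, thing, recipient (David / the ledger / Selin). No fact matches that background with a different setting, so 0.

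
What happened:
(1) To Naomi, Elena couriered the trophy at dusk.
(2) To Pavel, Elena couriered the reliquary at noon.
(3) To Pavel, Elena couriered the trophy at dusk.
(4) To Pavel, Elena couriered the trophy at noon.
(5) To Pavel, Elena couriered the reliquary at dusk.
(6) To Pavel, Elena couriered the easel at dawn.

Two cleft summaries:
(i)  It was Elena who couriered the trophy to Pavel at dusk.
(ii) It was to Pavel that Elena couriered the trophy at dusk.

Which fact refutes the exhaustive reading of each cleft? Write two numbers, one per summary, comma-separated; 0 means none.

0, 1

(i): focus "Elena". No fact shares the trophy as thing and Pavel as recipient and at dusk as setting with a different agent. 0.
(ii): focus "Pavel". Looking for Elena as agent and the trophy as thing and at dusk as setting with some other recipient — fact (1) has Naomi there. Refuted.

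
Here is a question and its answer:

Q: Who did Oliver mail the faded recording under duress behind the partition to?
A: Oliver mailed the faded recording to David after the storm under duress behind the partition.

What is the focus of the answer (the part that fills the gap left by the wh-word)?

to David

The wh-word "who" asks about the recipient.
In the answer, "Oliver", "the faded recording", "under duress" and "behind the partition" are given — repeated from the question.
"after the storm" is also new, but it specifies the time, which is not what the question asks about — so it is not the focus.
The constituent filling the recipient gap is "to David"; that is the focus.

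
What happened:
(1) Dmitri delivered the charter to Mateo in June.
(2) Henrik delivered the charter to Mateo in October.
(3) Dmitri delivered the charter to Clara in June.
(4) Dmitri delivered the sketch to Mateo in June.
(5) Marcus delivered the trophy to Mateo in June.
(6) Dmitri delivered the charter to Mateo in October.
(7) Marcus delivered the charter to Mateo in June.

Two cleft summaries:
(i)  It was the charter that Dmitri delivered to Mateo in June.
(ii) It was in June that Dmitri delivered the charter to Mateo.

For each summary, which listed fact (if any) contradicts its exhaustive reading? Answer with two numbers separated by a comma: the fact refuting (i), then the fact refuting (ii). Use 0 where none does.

(i): focus "the charter". Looking for agent = Dmitri, recipient = Mateo, setting = in June with some other thing — fact (4) has the sketch there. Refuted.
(ii): focus "in June". Looking for agent = Dmitri, thing = the charter, recipient = Mateo with some other setting — fact (6) has in October there. Refuted.

4, 6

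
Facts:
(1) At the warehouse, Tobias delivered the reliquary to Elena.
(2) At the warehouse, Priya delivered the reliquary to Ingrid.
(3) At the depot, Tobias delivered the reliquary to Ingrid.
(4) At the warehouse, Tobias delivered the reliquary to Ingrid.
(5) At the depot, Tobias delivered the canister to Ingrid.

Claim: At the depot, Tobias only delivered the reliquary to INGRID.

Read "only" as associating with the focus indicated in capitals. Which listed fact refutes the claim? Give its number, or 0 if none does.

0

Focus (in capitals) is "Ingrid" — the recipient. "Only" excludes alternative recipients while holding fixed Tobias as agent and the reliquary as thing and at the depot as setting.
No fact matches Tobias as agent and the reliquary as thing and at the depot as setting with a different recipient — every other fact differs on at least one backgrounded slot. So no fact refutes it.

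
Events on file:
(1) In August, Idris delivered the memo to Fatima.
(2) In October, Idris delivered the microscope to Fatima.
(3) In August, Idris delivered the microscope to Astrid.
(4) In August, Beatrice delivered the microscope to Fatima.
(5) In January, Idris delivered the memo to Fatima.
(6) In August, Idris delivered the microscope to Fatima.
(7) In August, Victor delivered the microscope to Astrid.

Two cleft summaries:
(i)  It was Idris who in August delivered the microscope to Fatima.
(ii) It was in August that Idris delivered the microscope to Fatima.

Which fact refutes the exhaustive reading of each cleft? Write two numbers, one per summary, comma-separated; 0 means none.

(i): focus "Idris". Looking for the microscope as thing and Fatima as recipient and in August as setting with some other agent — fact (4) has Beatrice there. Refuted.
(ii): focus "in August". Looking for Idris as agent and the microscope as thing and Fatima as recipient with some other setting — fact (2) has in October there. Refuted.

4, 2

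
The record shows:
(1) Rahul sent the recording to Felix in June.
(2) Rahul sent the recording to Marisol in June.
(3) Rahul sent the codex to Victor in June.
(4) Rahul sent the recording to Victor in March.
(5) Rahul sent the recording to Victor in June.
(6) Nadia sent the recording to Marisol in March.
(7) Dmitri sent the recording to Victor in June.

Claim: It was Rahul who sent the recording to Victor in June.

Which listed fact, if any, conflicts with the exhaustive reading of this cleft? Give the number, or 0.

7

Focus of the cleft: "Rahul" (the agent). Presupposed background: thing = the recording, recipient = Victor, setting = in June.
Exhaustivity: Rahul is the only agent satisfying that background.
But fact (7) also has thing = the recording, recipient = Victor, setting = in June, with agent = Dmitri — so the exhaustive reading fails.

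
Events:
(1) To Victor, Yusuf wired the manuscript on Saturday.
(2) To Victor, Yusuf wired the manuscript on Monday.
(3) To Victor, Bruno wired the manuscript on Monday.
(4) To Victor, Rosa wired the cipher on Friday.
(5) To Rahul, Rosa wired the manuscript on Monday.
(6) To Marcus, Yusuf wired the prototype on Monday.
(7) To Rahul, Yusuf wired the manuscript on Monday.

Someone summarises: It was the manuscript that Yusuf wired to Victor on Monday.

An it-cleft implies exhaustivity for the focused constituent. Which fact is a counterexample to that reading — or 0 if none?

0

The cleft puts "the manuscript" in focus and presupposes the open proposition with agent = Yusuf, recipient = Victor, setting = on Monday.
Exhaustivity: the manuscript is the only thing satisfying that background.
Every other fact differs from the presupposition on some backgrounded slot, so none challenges the exhaustivity.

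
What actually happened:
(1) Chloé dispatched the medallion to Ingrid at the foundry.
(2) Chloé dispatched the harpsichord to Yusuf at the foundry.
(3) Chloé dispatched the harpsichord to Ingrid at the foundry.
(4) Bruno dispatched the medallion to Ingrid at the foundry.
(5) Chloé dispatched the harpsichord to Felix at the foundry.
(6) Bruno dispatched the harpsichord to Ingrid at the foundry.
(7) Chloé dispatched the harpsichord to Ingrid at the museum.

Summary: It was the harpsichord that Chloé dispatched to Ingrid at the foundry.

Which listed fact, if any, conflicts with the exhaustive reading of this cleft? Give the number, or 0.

1

The cleft puts "the harpsichord" in focus and presupposes the open proposition with agent = Chloé, recipient = Ingrid, setting = at the foundry.
The exhaustive reading says no other thing fits that background.
But fact (1) also has agent = Chloé, recipient = Ingrid, setting = at the foundry, with thing = the medallion — so the exhaustive reading fails.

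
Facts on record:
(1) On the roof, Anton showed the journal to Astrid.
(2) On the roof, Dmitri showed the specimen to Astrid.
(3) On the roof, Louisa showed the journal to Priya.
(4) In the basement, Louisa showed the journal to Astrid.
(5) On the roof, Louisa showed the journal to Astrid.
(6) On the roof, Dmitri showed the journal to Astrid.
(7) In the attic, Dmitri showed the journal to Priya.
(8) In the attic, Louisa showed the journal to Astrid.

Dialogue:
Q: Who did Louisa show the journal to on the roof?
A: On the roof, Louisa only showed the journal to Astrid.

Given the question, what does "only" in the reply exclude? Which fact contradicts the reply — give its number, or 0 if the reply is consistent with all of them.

Answering "Who did ... to ...?" puts focus on the recipient — here, "Astrid".
So "only" ranges over recipients; the rest (same agent, thing, setting (Louisa / the journal / on the roof)) is presupposed.
Fact (3) shares the background with a different recipient (Priya) — counterexample.
(Fact (4) would refute a reading with focus on the setting — but that is not what the question asks.)

3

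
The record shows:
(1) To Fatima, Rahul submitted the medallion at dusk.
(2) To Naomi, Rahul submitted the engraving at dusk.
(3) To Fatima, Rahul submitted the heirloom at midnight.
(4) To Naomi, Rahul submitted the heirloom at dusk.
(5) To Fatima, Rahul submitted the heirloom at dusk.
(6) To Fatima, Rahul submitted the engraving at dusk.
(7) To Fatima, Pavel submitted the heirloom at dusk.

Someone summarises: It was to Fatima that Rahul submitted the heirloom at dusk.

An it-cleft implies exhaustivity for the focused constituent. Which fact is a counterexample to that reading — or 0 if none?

The cleft puts "Fatima" in focus and presupposes the open proposition with same agent, thing, setting (Rahul / the heirloom / at dusk).
Exhaustivity: Fatima is the only recipient satisfying that background.
But fact (4) also has same agent, thing, setting (Rahul / the heirloom / at dusk), with recipient = Naomi — so the exhaustive reading fails.

4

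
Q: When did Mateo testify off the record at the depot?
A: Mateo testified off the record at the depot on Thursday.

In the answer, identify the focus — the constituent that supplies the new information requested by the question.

The wh-word "when" asks about the time.
In the answer, "Mateo", "off the record" and "at the depot" are given — repeated from the question.
The constituent filling the time gap is "on Thursday"; that is the focus and would carry nuclear stress.

on Thursday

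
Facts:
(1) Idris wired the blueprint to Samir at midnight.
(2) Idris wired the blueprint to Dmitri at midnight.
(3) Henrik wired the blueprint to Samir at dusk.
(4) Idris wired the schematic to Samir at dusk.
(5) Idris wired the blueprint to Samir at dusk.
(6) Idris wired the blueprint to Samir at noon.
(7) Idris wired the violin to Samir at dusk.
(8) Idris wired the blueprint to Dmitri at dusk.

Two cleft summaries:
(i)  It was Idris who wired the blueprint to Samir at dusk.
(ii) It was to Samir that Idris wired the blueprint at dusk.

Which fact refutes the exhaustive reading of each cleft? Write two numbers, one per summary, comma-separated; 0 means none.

(i): focus "Idris". Looking for thing = the blueprint, recipient = Samir, setting = at dusk with some other agent — fact (3) has Henrik there. Refuted.
(ii): focus "Samir". Looking for agent = Idris, thing = the blueprint, setting = at dusk with some other recipient — fact (8) has Dmitri there. Refuted.

3, 8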